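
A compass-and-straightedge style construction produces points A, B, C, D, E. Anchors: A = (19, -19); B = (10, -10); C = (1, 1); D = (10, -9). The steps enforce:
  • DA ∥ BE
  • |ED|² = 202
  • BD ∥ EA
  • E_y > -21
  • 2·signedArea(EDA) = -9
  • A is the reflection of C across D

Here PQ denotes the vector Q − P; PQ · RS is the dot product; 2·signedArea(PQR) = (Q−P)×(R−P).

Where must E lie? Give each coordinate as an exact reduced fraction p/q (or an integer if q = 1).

E = (19, -20)

1. E_x = 19  [BD ∥ EA ∩ DA ∥ BE]
2. E_y = -20  [BD ∥ EA ∩ DA ∥ BE]
   → E = (19, -20)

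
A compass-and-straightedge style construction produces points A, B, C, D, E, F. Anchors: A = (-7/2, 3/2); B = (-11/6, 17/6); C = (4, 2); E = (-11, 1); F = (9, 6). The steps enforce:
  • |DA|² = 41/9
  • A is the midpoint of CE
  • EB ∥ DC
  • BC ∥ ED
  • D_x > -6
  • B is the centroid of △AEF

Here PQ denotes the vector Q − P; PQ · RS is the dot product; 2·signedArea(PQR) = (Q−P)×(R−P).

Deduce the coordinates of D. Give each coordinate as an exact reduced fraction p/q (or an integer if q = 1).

D = (-31/6, 1/6)

1. D_x = -31/6  [EB ∥ DC ∩ BC ∥ ED]
2. D_y = 1/6  [EB ∥ DC ∩ BC ∥ ED]
   → D = (-31/6, 1/6)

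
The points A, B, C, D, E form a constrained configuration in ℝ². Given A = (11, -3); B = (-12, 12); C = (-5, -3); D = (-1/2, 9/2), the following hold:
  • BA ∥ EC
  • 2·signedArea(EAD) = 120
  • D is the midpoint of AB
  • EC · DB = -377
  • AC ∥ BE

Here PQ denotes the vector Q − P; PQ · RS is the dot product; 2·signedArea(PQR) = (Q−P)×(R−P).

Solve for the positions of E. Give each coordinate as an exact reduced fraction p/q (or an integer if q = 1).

1. E_x = -28  [BA ∥ EC ∩ AC ∥ BE]
2. E_y = 12  [BA ∥ EC ∩ AC ∥ BE]
   → E = (-28, 12)

E = (-28, 12)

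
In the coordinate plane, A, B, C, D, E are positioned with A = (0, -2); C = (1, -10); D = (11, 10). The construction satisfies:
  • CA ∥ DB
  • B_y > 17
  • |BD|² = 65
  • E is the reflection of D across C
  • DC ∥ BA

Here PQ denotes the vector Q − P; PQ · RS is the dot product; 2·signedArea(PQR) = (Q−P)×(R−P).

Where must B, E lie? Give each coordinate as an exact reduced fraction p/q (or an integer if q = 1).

B = (10, 18)
E = (-9, -30)

1. B_x = 10  [DC ∥ BA ∩ CA ∥ DB]
2. B_y = 18  [DC ∥ BA ∩ CA ∥ DB]
   → B = (10, 18)
3. E_x = -9  [E is the reflection of D across C]
4. E_y = -30  [E is the reflection of D across C]
   → E = (-9, -30)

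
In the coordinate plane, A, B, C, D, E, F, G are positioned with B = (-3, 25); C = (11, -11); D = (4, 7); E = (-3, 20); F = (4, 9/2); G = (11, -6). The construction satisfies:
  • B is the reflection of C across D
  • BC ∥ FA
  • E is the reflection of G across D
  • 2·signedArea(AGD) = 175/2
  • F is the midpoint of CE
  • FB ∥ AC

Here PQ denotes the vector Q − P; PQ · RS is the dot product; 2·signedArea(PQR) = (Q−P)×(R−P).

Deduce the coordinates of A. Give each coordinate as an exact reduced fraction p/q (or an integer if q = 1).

A = (18, -63/2)

1. A_x = 18  [FB ∥ AC ∩ BC ∥ FA]
2. A_y = -63/2  [FB ∥ AC ∩ BC ∥ FA]
   → A = (18, -63/2)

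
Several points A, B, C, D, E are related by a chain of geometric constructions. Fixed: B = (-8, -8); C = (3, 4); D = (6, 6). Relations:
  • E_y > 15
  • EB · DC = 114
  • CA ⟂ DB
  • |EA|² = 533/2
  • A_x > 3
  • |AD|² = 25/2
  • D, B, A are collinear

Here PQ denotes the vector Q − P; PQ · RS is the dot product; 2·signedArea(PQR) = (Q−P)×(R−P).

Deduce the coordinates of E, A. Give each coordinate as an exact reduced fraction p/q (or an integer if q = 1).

1. A_x = 7/2  [D, B, A are collinear ∩ CA ⟂ DB]
2. A_y = 7/2  [D, B, A are collinear ∩ CA ⟂ DB]
   → A = (7/2, 7/2)
3. E_x = 14  [line 3·x + 2·y + -74 = 0 ∩ |EA|² = 533/2]
4. E_y = 16  [line 3·x + 2·y + -74 = 0 ∩ |EA|² = 533/2]
   → E = (14, 16)

A = (7/2, 7/2)
E = (14, 16)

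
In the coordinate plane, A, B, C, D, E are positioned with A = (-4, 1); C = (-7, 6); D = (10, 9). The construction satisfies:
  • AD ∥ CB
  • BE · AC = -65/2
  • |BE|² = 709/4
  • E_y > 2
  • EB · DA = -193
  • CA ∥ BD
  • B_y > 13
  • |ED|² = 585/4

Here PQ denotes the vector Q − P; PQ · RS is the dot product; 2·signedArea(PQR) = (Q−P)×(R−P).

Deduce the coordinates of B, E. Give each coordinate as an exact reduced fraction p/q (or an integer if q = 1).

1. B_x = 7  [CA ∥ BD ∩ AD ∥ CB]
2. B_y = 14  [CA ∥ BD ∩ AD ∥ CB]
   → B = (7, 14)
3. E_x = -1/2  [EB · DA = -193 ∩ BE · AC = -65/2]
4. E_y = 3  [EB · DA = -193 ∩ BE · AC = -65/2]
   → E = (-1/2, 3)

B = (7, 14)
E = (-1/2, 3)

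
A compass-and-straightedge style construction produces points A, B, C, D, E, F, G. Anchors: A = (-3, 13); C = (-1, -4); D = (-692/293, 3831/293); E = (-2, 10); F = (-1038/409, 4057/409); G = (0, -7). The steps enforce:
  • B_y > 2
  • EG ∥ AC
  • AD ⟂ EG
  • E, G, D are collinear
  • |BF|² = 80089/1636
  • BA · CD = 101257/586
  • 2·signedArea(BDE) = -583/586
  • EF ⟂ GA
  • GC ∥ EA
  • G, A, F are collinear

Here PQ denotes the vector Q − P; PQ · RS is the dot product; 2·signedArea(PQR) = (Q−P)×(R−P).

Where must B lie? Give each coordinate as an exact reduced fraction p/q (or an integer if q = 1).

1. B_x = -3/2  [BA · CD = 101257/586 ∩ 2·signedArea(BDE) = -583/586]
2. B_y = 3  [BA · CD = 101257/586 ∩ 2·signedArea(BDE) = -583/586]
   → B = (-3/2, 3)

B = (-3/2, 3)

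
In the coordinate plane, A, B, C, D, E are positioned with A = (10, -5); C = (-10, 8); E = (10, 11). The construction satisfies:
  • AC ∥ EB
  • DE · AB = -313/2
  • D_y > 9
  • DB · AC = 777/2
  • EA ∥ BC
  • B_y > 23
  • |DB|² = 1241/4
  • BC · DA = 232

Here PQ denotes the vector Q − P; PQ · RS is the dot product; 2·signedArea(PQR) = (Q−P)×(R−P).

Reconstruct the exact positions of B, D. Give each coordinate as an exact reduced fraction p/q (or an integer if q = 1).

1. B_x = -10  [EA ∥ BC ∩ AC ∥ EB]
2. B_y = 24  [EA ∥ BC ∩ AC ∥ EB]
   → B = (-10, 24)
3. D_x = 0  [DB · AC = 777/2 ∩ BC · DA = 232]
4. D_y = 19/2  [DB · AC = 777/2 ∩ BC · DA = 232]
   → D = (0, 19/2)

B = (-10, 24)
D = (0, 19/2)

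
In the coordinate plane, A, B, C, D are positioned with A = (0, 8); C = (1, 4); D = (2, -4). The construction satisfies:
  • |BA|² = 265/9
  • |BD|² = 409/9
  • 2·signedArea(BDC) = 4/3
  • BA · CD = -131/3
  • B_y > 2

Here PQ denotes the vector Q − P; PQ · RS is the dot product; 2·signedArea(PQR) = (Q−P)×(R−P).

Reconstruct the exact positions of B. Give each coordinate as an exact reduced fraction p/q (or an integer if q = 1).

1. B_x = 1  [BA · CD = -131/3 ∩ 2·signedArea(BDC) = 4/3]
2. B_y = 8/3  [BA · CD = -131/3 ∩ 2·signedArea(BDC) = 4/3]
   → B = (1, 8/3)

B = (1, 8/3)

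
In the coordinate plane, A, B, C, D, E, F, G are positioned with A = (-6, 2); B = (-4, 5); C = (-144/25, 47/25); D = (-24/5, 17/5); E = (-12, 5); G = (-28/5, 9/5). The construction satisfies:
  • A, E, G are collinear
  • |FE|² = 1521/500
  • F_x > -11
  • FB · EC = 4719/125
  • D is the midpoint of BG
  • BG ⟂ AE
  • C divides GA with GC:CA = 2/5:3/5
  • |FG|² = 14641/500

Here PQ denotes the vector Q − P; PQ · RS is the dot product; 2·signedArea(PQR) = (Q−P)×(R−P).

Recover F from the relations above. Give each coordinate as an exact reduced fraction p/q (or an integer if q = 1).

F = (-261/25, 211/50)

1. F_x = -261/25  [line -156/25·x + 78/25·y + -9789/125 = 0 ∩ |FG|² = 14641/500]
2. F_y = 211/50  [line -156/25·x + 78/25·y + -9789/125 = 0 ∩ |FG|² = 14641/500]
   → F = (-261/25, 211/50)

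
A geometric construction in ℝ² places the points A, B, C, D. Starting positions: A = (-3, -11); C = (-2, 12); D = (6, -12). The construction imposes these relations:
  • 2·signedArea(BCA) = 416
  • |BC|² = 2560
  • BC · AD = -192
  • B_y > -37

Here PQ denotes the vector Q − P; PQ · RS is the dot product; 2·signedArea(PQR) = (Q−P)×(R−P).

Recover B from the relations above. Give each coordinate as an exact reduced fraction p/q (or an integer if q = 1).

1. B_x = 14  [BC · AD = -192 ∩ 2·signedArea(BCA) = 416]
2. B_y = -36  [BC · AD = -192 ∩ 2·signedArea(BCA) = 416]
   → B = (14, -36)

B = (14, -36)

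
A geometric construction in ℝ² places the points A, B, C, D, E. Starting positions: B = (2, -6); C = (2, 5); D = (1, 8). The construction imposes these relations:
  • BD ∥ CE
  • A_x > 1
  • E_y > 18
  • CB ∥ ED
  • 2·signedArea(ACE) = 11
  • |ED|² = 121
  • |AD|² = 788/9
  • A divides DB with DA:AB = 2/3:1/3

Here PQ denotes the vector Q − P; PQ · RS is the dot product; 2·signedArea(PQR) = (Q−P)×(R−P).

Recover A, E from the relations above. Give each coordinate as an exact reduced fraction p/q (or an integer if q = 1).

1. A_x = 5/3  [A divides DB with DA:AB = 2/3:1/3]
2. A_y = -4/3  [A divides DB with DA:AB = 2/3:1/3]
   → A = (5/3, -4/3)
3. E_x = 1  [CB ∥ ED ∩ BD ∥ CE]
4. E_y = 19  [CB ∥ ED ∩ BD ∥ CE]
   → E = (1, 19)

A = (5/3, -4/3)
E = (1, 19)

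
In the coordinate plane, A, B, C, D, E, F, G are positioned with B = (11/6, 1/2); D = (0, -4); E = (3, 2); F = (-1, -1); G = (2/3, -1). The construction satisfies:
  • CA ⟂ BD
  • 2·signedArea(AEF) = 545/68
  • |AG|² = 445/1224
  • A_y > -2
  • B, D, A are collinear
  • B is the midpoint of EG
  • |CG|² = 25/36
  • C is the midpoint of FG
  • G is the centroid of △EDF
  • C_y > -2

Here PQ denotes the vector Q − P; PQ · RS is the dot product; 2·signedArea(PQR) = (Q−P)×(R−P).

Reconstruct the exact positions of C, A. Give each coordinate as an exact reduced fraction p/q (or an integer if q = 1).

A = (209/204, -101/68)
C = (-1/6, -1)

1. C_x = -1/6  [C is the midpoint of FG]
2. C_y = -1  [C is the midpoint of FG]
   → C = (-1/6, -1)
3. A_x = 209/204  [B, D, A are collinear ∩ CA ⟂ BD]
4. A_y = -101/68  [B, D, A are collinear ∩ CA ⟂ BD]
   → A = (209/204, -101/68)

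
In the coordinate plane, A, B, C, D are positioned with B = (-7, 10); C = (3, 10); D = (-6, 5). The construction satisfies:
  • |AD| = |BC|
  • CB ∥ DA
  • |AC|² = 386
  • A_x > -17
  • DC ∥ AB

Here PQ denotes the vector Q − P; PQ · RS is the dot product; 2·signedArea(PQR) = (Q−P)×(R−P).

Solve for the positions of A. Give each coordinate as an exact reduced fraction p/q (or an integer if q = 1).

1. A_x = -16  [DC ∥ AB ∩ CB ∥ DA]
2. A_y = 5  [DC ∥ AB ∩ CB ∥ DA]
   → A = (-16, 5)

A = (-16, 5)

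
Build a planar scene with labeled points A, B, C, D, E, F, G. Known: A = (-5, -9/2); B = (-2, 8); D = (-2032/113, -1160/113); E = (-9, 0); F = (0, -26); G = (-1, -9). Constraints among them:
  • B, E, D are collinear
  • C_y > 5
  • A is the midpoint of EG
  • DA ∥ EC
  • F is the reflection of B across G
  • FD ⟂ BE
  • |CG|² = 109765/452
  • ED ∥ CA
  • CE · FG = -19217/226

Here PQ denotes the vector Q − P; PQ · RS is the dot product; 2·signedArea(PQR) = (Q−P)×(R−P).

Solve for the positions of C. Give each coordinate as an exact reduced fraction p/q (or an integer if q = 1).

1. C_x = 450/113  [ED ∥ CA ∩ DA ∥ EC]
2. C_y = 1303/226  [ED ∥ CA ∩ DA ∥ EC]
   → C = (450/113, 1303/226)

C = (450/113, 1303/226)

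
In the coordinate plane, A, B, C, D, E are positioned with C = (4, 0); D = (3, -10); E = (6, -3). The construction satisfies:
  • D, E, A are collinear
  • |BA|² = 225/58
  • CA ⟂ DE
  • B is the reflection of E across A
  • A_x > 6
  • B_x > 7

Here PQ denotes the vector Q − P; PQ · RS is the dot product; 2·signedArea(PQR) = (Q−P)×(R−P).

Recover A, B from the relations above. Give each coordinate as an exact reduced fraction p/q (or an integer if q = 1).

1. A_x = 393/58  [D, E, A are collinear ∩ CA ⟂ DE]
2. A_y = -69/58  [D, E, A are collinear ∩ CA ⟂ DE]
   → A = (393/58, -69/58)
3. B_x = 219/29  [B is the reflection of E across A]
4. B_y = 18/29  [B is the reflection of E across A]
   → B = (219/29, 18/29)

A = (393/58, -69/58)
B = (219/29, 18/29)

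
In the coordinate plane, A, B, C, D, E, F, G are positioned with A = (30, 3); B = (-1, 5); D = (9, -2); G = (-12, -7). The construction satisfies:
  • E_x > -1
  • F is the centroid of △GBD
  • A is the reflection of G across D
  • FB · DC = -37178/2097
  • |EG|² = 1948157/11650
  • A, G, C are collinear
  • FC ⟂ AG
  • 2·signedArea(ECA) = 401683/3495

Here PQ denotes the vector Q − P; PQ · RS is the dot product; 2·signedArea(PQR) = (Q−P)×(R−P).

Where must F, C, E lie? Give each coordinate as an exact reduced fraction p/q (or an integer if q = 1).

1. F_x = -4/3  [F is the centroid of △GBD]
2. F_y = -4/3  [F is the centroid of △GBD]
   → F = (-4/3, -4/3)
3. C_x = -293/466  [A, G, C are collinear ∩ FC ⟂ AG]
4. C_y = -6001/1398  [A, G, C are collinear ∩ FC ⟂ AG]
   → C = (-293/466, -6001/1398)
5. E_x = -1811/2330  [line -10195/1398·x + 14273/466·y + 83599/6990 = 0 ∩ |EG|² = 1948157/11650]
6. E_y = -1341/2330  [line -10195/1398·x + 14273/466·y + 83599/6990 = 0 ∩ |EG|² = 1948157/11650]
   → E = (-1811/2330, -1341/2330)

C = (-293/466, -6001/1398)
E = (-1811/2330, -1341/2330)
F = (-4/3, -4/3)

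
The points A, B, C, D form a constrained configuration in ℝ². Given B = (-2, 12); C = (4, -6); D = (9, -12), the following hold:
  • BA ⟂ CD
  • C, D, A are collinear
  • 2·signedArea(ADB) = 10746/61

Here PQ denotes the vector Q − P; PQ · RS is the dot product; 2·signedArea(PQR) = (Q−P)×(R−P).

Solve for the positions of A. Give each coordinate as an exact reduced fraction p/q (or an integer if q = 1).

A = (-446/61, 462/61)

1. A_x = -446/61  [C, D, A are collinear ∩ BA ⟂ CD]
2. A_y = 462/61  [C, D, A are collinear ∩ BA ⟂ CD]
   → A = (-446/61, 462/61)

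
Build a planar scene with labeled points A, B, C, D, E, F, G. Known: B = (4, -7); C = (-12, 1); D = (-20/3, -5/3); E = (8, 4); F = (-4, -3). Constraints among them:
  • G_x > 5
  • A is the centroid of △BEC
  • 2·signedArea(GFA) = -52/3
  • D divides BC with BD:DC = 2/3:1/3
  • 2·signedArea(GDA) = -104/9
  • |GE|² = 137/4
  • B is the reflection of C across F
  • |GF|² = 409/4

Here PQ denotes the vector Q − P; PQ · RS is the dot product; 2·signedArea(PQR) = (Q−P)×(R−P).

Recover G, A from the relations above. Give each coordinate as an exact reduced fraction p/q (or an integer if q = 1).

1. A_x = 0  [A is the centroid of △BEC]
2. A_y = -2/3  [A is the centroid of △BEC]
   → A = (0, -2/3)
3. G_x = 6  [2·signedArea(GDA) = -104/9 ∩ 2·signedArea(GFA) = -52/3]
4. G_y = -3/2  [2·signedArea(GDA) = -104/9 ∩ 2·signedArea(GFA) = -52/3]
   → G = (6, -3/2)

A = (0, -2/3)
G = (6, -3/2)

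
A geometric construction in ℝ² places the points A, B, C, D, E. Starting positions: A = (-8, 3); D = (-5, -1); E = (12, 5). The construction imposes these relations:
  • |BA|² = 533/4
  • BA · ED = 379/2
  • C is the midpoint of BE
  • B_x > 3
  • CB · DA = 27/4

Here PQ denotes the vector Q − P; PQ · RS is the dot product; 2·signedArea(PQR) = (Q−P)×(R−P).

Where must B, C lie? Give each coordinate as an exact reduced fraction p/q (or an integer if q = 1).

B = (7/2, 2)
C = (31/4, 7/2)

1. B_x = 7/2  [line 17·x + 6·y + -143/2 = 0 ∩ |BA|² = 533/4]
2. B_y = 2  [line 17·x + 6·y + -143/2 = 0 ∩ |BA|² = 533/4]
   → B = (7/2, 2)
3. C_x = 31/4  [C is the midpoint of BE]
4. C_y = 7/2  [C is the midpoint of BE]
   → C = (31/4, 7/2)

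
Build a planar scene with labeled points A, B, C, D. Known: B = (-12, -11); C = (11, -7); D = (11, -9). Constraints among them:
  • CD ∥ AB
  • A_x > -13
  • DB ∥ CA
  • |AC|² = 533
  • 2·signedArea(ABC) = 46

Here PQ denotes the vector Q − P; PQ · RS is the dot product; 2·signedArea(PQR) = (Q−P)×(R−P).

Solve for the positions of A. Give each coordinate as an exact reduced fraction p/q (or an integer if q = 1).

A = (-12, -9)

1. A_x = -12  [CD ∥ AB ∩ DB ∥ CA]
2. A_y = -9  [CD ∥ AB ∩ DB ∥ CA]
   → A = (-12, -9)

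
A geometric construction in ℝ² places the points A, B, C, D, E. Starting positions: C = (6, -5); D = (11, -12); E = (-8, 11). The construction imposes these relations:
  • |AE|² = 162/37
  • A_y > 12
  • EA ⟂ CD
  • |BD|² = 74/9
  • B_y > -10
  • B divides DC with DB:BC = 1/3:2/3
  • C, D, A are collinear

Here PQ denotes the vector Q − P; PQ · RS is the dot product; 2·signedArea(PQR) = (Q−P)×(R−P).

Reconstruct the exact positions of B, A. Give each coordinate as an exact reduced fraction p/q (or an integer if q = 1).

1. B_x = 28/3  [B divides DC with DB:BC = 1/3:2/3]
2. B_y = -29/3  [B divides DC with DB:BC = 1/3:2/3]
   → B = (28/3, -29/3)
3. A_x = -233/37  [C, D, A are collinear ∩ EA ⟂ CD]
4. A_y = 452/37  [C, D, A are collinear ∩ EA ⟂ CD]
   → A = (-233/37, 452/37)

A = (-233/37, 452/37)
B = (28/3, -29/3)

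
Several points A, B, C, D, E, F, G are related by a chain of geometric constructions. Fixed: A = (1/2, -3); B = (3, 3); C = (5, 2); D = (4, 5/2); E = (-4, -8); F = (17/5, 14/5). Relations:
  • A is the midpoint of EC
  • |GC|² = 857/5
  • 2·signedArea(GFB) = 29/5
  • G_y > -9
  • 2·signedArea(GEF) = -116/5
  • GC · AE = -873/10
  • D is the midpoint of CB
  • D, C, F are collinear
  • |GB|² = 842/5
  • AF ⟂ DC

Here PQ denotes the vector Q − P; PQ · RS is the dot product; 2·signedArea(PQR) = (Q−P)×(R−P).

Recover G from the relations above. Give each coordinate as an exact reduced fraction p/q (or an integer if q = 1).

G = (-12/5, -44/5)

1. G_x = -12/5  [2·signedArea(GEF) = -116/5 ∩ GC · AE = -873/10]
2. G_y = -44/5  [2·signedArea(GEF) = -116/5 ∩ GC · AE = -873/10]
   → G = (-12/5, -44/5)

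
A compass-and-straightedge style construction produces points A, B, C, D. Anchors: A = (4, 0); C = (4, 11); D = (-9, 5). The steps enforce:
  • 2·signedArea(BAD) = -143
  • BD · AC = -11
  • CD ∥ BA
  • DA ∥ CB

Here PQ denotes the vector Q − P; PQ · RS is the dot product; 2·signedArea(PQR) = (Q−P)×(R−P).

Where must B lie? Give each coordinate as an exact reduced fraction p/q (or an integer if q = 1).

1. B_x = 17  [CD ∥ BA ∩ DA ∥ CB]
2. B_y = 6  [CD ∥ BA ∩ DA ∥ CB]
   → B = (17, 6)

B = (17, 6)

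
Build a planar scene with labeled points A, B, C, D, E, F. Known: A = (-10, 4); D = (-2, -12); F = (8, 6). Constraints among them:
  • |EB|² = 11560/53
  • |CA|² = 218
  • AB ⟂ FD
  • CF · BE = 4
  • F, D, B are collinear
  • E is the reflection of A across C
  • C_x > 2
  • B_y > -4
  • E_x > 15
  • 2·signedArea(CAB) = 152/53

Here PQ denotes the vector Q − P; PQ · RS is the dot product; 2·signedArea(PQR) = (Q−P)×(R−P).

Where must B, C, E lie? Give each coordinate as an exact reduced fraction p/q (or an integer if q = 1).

B = (154/53, -168/53)
C = (3, -3)
E = (16, -10)

1. B_x = 154/53  [F, D, B are collinear ∩ AB ⟂ FD]
2. B_y = -168/53  [F, D, B are collinear ∩ AB ⟂ FD]
   → B = (154/53, -168/53)
3. C_x = 3  [line 380/53·x + 684/53·y + 912/53 = 0 ∩ |CA|² = 218]
4. C_y = -3  [line 380/53·x + 684/53·y + 912/53 = 0 ∩ |CA|² = 218]
   → C = (3, -3)
5. E_x = 16  [CF · BE = 4 ∩ E is the reflection of A across C]
6. E_y = -10  [CF · BE = 4 ∩ E is the reflection of A across C]
   → E = (16, -10)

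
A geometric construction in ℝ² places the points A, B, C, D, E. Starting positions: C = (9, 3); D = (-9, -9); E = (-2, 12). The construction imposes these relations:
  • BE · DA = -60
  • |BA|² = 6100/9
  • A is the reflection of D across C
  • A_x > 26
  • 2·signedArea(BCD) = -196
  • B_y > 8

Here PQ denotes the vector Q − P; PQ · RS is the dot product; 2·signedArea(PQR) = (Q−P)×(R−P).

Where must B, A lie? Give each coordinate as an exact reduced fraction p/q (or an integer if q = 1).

A = (27, 15)
B = (5/3, 9)

1. A_x = 27  [A is the reflection of D across C]
2. A_y = 15  [A is the reflection of D across C]
   → A = (27, 15)
3. B_x = 5/3  [2·signedArea(BCD) = -196 ∩ BE · DA = -60]
4. B_y = 9  [2·signedArea(BCD) = -196 ∩ BE · DA = -60]
   → B = (5/3, 9)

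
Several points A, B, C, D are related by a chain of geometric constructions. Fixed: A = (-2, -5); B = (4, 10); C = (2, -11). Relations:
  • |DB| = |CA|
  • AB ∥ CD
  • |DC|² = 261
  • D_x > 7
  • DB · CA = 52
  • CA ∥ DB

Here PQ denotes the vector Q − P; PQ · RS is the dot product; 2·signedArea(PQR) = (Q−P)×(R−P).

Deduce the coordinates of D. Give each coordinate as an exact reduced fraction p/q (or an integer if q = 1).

D = (8, 4)

1. D_x = 8  [CA ∥ DB ∩ AB ∥ CD]
2. D_y = 4  [CA ∥ DB ∩ AB ∥ CD]
   → D = (8, 4)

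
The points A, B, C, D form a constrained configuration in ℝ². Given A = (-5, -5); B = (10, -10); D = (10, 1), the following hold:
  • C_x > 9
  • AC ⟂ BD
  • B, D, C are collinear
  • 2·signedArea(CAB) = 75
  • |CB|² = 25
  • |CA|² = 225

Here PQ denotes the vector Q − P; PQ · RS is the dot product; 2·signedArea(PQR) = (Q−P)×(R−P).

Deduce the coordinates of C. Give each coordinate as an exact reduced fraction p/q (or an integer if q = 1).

1. C_x = 10  [B, D, C are collinear ∩ AC ⟂ BD]
2. C_y = -5  [B, D, C are collinear ∩ AC ⟂ BD]
   → C = (10, -5)

C = (10, -5)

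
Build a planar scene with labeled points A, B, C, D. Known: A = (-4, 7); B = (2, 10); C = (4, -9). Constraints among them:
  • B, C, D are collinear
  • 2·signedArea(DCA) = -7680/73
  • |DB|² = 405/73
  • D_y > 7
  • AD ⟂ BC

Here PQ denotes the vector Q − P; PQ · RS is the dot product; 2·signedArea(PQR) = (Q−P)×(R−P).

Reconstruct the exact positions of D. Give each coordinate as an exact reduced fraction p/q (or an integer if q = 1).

1. D_x = 164/73  [B, C, D are collinear ∩ AD ⟂ BC]
2. D_y = 559/73  [B, C, D are collinear ∩ AD ⟂ BC]
   → D = (164/73, 559/73)

D = (164/73, 559/73)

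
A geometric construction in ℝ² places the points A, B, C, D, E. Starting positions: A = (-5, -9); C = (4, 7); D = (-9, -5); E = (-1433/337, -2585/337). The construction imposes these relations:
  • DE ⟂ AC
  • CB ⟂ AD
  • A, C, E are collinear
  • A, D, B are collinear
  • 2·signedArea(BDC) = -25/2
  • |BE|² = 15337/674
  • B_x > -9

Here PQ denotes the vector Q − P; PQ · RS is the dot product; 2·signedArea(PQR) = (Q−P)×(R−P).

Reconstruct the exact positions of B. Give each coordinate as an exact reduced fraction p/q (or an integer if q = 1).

1. B_x = -17/2  [A, D, B are collinear ∩ CB ⟂ AD]
2. B_y = -11/2  [A, D, B are collinear ∩ CB ⟂ AD]
   → B = (-17/2, -11/2)

B = (-17/2, -11/2)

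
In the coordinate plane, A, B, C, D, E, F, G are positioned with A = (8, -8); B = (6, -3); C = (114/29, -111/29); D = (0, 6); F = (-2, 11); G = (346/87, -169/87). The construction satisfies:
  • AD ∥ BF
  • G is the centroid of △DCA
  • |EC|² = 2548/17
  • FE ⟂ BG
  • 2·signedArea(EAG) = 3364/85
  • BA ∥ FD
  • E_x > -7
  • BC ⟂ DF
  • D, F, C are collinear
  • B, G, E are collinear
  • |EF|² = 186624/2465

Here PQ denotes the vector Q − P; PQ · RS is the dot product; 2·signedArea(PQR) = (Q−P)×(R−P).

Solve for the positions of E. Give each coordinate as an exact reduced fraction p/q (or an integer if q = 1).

1. E_x = -14866/2465  [B, G, E are collinear ∩ FE ⟂ BG]
2. E_y = 8107/2465  [B, G, E are collinear ∩ FE ⟂ BG]
   → E = (-14866/2465, 8107/2465)

E = (-14866/2465, 8107/2465)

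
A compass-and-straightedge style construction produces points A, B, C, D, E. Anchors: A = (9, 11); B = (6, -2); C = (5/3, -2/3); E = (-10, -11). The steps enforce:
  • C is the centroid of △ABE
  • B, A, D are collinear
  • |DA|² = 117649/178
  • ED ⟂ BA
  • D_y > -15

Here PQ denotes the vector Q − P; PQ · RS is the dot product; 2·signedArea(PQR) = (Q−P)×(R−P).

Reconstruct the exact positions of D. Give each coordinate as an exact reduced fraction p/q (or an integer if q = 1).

1. D_x = 573/178  [B, A, D are collinear ∩ ED ⟂ BA]
2. D_y = -2501/178  [B, A, D are collinear ∩ ED ⟂ BA]
   → D = (573/178, -2501/178)

D = (573/178, -2501/178)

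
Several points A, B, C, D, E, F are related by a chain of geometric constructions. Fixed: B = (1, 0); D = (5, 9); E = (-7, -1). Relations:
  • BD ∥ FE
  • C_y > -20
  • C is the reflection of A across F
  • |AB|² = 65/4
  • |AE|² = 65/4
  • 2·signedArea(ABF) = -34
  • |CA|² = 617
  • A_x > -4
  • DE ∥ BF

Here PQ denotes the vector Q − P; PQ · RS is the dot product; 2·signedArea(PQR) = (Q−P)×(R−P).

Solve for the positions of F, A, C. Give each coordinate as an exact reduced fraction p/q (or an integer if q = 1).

A = (-3, -1/2)
C = (-19, -39/2)
F = (-11, -10)

1. F_x = -11  [BD ∥ FE ∩ DE ∥ BF]
2. F_y = -10  [BD ∥ FE ∩ DE ∥ BF]
   → F = (-11, -10)
3. A_x = -3  [line 10·x + -12·y + 24 = 0 ∩ |AE|² = 65/4]
4. A_y = -1/2  [line 10·x + -12·y + 24 = 0 ∩ |AE|² = 65/4]
   → A = (-3, -1/2)
5. C_x = -19  [C is the reflection of A across F]
6. C_y = -39/2  [C is the reflection of A across F]
   → C = (-19, -39/2)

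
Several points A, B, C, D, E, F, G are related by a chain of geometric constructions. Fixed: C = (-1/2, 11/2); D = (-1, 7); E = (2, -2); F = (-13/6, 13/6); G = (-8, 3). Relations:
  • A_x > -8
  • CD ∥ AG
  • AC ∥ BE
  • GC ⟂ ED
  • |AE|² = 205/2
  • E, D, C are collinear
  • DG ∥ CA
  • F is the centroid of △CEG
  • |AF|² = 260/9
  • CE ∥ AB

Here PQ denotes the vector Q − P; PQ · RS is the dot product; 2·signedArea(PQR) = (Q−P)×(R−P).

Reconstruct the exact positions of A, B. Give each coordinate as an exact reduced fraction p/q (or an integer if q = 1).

A = (-15/2, 3/2)
B = (-5, -6)

1. A_x = -15/2  [CD ∥ AG ∩ DG ∥ CA]
2. A_y = 3/2  [CD ∥ AG ∩ DG ∥ CA]
   → A = (-15/2, 3/2)
3. B_x = -5  [AC ∥ BE ∩ CE ∥ AB]
4. B_y = -6  [AC ∥ BE ∩ CE ∥ AB]
   → B = (-5, -6)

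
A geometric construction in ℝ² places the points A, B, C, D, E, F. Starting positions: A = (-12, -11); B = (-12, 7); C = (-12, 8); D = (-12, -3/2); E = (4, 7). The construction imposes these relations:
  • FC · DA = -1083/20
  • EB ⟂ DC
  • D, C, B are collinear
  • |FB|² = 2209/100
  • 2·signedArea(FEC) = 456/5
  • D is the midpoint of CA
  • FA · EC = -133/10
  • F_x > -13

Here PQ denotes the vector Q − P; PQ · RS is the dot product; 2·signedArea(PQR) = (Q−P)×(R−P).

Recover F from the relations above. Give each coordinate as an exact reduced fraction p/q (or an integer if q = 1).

F = (-12, 23/10)

1. F_x = -12  [FA · EC = -133/10 ∩ FC · DA = -1083/20]
2. F_y = 23/10  [FA · EC = -133/10 ∩ FC · DA = -1083/20]
   → F = (-12, 23/10)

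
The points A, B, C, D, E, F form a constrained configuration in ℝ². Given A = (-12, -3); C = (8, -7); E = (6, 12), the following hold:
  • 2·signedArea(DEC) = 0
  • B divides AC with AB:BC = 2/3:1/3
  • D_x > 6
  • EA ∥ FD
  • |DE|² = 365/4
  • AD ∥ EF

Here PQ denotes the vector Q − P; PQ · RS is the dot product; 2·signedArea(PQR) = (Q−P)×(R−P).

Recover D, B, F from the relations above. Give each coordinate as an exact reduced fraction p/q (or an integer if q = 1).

B = (4/3, -17/3)
D = (7, 5/2)
F = (25, 35/2)

1. D_x = 7  [line 19·x + 2·y + -138 = 0 ∩ |DE|² = 365/4]
2. D_y = 5/2  [line 19·x + 2·y + -138 = 0 ∩ |DE|² = 365/4]
   → D = (7, 5/2)
3. B_x = 4/3  [B divides AC with AB:BC = 2/3:1/3]
4. B_y = -17/3  [B divides AC with AB:BC = 2/3:1/3]
   → B = (4/3, -17/3)
5. F_x = 25  [EA ∥ FD ∩ AD ∥ EF]
6. F_y = 35/2  [EA ∥ FD ∩ AD ∥ EF]
   → F = (25, 35/2)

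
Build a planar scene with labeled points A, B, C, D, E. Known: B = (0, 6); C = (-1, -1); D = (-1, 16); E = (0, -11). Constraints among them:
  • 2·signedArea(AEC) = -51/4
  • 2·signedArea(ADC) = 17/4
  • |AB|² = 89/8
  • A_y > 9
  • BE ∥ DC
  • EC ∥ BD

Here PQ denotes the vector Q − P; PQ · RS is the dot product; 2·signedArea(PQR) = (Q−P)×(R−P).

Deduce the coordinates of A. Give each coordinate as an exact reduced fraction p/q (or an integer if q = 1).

1. A_x = -3/4  [2·signedArea(AEC) = -51/4 ∩ 2·signedArea(ADC) = 17/4]
2. A_y = 37/4  [2·signedArea(AEC) = -51/4 ∩ 2·signedArea(ADC) = 17/4]
   → A = (-3/4, 37/4)

A = (-3/4, 37/4)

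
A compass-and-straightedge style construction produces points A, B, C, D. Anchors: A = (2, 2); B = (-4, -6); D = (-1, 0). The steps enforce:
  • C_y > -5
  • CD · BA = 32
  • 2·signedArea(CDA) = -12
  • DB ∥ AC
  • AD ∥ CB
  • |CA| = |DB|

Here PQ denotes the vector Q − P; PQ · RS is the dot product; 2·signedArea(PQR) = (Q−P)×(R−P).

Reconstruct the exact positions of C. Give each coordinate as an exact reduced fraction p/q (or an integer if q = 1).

C = (-1, -4)

1. C_x = -1  [AD ∥ CB ∩ DB ∥ AC]
2. C_y = -4  [AD ∥ CB ∩ DB ∥ AC]
   → C = (-1, -4)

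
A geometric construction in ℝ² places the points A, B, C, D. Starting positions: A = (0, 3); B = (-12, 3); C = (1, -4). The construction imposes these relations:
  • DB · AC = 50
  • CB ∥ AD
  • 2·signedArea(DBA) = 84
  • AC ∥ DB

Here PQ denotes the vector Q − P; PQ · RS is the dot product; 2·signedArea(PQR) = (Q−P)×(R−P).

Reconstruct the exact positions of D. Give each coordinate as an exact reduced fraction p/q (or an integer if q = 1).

D = (-13, 10)

1. D_x = -13  [AC ∥ DB ∩ CB ∥ AD]
2. D_y = 10  [AC ∥ DB ∩ CB ∥ AD]
   → D = (-13, 10)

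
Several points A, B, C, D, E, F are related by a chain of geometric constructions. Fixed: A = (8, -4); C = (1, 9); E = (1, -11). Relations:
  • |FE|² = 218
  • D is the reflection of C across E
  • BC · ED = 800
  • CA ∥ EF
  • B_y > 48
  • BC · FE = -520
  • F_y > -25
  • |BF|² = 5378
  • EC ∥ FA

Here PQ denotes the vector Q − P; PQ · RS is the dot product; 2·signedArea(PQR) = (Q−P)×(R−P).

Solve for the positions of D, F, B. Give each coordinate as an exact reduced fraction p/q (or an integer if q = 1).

1. D_x = 1  [D is the reflection of C across E]
2. D_y = -31  [D is the reflection of C across E]
   → D = (1, -31)
3. F_x = 8  [EC ∥ FA ∩ CA ∥ EF]
4. F_y = -24  [EC ∥ FA ∩ CA ∥ EF]
   → F = (8, -24)
5. B_x = 1  [BC · FE = -520 ∩ BC · ED = 800]
6. B_y = 49  [BC · FE = -520 ∩ BC · ED = 800]
   → B = (1, 49)

B = (1, 49)
D = (1, -31)
F = (8, -24)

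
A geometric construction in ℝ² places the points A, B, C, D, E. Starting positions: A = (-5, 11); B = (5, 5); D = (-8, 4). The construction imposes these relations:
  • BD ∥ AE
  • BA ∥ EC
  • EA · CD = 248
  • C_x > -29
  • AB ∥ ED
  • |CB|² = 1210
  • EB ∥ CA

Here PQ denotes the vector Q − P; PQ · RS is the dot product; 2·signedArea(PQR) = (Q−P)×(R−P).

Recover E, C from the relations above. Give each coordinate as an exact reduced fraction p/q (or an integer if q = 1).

C = (-28, 16)
E = (-18, 10)

1. E_x = -18  [AB ∥ ED ∩ BD ∥ AE]
2. E_y = 10  [AB ∥ ED ∩ BD ∥ AE]
   → E = (-18, 10)
3. C_x = -28  [EB ∥ CA ∩ BA ∥ EC]
4. C_y = 16  [EB ∥ CA ∩ BA ∥ EC]
   → C = (-28, 16)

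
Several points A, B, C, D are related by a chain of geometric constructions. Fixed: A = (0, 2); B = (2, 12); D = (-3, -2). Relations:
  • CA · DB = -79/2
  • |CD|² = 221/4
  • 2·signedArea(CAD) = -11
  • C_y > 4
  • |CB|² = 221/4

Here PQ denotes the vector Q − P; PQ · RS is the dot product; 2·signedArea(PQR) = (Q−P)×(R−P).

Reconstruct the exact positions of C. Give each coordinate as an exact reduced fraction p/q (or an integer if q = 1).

C = (-1/2, 5)

1. C_x = -1/2  [2·signedArea(CAD) = -11 ∩ CA · DB = -79/2]
2. C_y = 5  [2·signedArea(CAD) = -11 ∩ CA · DB = -79/2]
   → C = (-1/2, 5)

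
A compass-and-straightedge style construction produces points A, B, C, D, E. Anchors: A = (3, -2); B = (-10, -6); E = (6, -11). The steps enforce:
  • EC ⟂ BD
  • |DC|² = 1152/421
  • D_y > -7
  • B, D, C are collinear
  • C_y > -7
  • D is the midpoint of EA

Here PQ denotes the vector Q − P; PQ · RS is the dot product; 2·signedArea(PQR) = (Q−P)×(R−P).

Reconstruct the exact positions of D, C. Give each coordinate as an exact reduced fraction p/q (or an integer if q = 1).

1. D_x = 9/2  [D is the midpoint of EA]
2. D_y = -13/2  [D is the midpoint of EA]
   → D = (9/2, -13/2)
3. C_x = 5181/842  [B, D, C are collinear ∩ EC ⟂ BD]
4. C_y = -5521/842  [B, D, C are collinear ∩ EC ⟂ BD]
   → C = (5181/842, -5521/842)

C = (5181/842, -5521/842)
D = (9/2, -13/2)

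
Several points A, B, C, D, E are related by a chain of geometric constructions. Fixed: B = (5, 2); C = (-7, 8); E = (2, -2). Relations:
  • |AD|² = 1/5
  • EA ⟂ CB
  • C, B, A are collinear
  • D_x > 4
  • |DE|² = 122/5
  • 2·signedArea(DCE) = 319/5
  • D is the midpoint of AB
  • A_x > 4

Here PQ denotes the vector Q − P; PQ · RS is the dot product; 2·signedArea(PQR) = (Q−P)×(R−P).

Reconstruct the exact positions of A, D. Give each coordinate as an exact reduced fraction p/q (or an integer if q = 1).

1. A_x = 21/5  [C, B, A are collinear ∩ EA ⟂ CB]
2. A_y = 12/5  [C, B, A are collinear ∩ EA ⟂ CB]
   → A = (21/5, 12/5)
3. D_x = 23/5  [D is the midpoint of AB]
4. D_y = 11/5  [D is the midpoint of AB]
   → D = (23/5, 11/5)

A = (21/5, 12/5)
D = (23/5, 11/5)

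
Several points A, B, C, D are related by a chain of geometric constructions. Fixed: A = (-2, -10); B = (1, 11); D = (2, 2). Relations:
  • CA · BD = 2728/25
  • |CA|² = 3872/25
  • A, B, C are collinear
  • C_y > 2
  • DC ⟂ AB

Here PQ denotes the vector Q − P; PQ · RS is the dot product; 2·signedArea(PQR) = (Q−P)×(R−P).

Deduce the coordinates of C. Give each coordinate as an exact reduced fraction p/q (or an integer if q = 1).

C = (-6/25, 58/25)

1. C_x = -6/25  [A, B, C are collinear ∩ DC ⟂ AB]
2. C_y = 58/25  [A, B, C are collinear ∩ DC ⟂ AB]
   → C = (-6/25, 58/25)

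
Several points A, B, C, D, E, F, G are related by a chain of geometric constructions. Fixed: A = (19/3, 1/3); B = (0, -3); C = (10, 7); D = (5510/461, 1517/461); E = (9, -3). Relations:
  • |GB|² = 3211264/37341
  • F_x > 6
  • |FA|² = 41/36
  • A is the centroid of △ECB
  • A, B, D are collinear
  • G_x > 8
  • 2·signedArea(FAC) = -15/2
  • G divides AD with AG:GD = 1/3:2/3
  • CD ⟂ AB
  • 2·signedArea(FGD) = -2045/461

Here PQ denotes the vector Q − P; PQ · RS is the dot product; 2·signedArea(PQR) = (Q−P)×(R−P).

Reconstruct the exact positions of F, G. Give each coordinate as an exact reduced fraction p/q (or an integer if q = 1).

1. G_x = 34048/4149  [G divides AD with AG:GD = 1/3:2/3]
2. G_y = 5473/4149  [G divides AD with AG:GD = 1/3:2/3]
   → G = (34048/4149, 5473/4149)
3. F_x = 7  [2·signedArea(FGD) = -2045/461 ∩ 2·signedArea(FAC) = -15/2]
4. F_y = -1/2  [2·signedArea(FGD) = -2045/461 ∩ 2·signedArea(FAC) = -15/2]
   → F = (7, -1/2)

F = (7, -1/2)
G = (34048/4149, 5473/4149)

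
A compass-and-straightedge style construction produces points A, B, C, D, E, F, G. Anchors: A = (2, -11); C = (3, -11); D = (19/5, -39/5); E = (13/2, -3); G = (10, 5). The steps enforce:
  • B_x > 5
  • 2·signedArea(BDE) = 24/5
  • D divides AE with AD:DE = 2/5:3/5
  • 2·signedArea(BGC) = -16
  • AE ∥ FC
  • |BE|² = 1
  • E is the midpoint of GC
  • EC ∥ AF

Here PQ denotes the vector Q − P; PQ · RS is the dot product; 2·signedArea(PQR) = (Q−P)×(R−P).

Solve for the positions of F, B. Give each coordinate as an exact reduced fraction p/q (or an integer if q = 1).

B = (11/2, -3)
F = (-3/2, -19)

1. F_x = -3/2  [AE ∥ FC ∩ EC ∥ AF]
2. F_y = -19  [AE ∥ FC ∩ EC ∥ AF]
   → F = (-3/2, -19)
3. B_x = 11/2  [2·signedArea(BGC) = -16 ∩ 2·signedArea(BDE) = 24/5]
4. B_y = -3  [2·signedArea(BGC) = -16 ∩ 2·signedArea(BDE) = 24/5]
   → B = (11/2, -3)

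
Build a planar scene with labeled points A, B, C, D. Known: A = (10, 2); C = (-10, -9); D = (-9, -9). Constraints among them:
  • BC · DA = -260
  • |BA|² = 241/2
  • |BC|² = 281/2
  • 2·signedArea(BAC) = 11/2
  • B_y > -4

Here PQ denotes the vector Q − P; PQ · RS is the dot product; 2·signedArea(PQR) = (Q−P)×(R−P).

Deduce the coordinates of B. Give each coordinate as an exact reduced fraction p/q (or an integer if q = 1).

B = (1/2, -7/2)

1. B_x = 1/2  [2·signedArea(BAC) = 11/2 ∩ BC · DA = -260]
2. B_y = -7/2  [2·signedArea(BAC) = 11/2 ∩ BC · DA = -260]
   → B = (1/2, -7/2)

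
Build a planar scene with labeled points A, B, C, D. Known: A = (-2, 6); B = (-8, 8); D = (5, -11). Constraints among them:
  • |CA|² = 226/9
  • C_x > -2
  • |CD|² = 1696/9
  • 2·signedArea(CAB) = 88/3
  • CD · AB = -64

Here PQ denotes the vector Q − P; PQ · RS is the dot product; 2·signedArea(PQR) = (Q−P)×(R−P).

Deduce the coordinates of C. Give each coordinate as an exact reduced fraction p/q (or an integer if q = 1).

C = (-5/3, 1)

1. C_x = -5/3  [CD · AB = -64 ∩ 2·signedArea(CAB) = 88/3]
2. C_y = 1  [CD · AB = -64 ∩ 2·signedArea(CAB) = 88/3]
   → C = (-5/3, 1)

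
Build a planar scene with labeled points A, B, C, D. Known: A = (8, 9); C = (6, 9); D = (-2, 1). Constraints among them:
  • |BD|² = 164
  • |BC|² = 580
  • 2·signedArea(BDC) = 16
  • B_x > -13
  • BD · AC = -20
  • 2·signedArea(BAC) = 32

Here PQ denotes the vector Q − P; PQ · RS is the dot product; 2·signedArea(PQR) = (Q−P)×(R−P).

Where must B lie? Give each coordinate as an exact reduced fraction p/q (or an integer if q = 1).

B = (-12, -7)

1. B_x = -12  [BD · AC = -20 ∩ 2·signedArea(BDC) = 16]
2. B_y = -7  [BD · AC = -20 ∩ 2·signedArea(BDC) = 16]
   → B = (-12, -7)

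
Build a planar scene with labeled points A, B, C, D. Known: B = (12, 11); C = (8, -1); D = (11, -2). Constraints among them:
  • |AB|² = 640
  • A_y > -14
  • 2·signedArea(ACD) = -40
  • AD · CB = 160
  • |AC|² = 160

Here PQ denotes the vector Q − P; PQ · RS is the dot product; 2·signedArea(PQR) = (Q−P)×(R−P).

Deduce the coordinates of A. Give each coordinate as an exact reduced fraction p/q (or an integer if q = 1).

A = (4, -13)

1. A_x = 4  [line 1·x + 3·y + 35 = 0 ∩ |AC|² = 160]
2. A_y = -13  [line 1·x + 3·y + 35 = 0 ∩ |AC|² = 160]
   → A = (4, -13)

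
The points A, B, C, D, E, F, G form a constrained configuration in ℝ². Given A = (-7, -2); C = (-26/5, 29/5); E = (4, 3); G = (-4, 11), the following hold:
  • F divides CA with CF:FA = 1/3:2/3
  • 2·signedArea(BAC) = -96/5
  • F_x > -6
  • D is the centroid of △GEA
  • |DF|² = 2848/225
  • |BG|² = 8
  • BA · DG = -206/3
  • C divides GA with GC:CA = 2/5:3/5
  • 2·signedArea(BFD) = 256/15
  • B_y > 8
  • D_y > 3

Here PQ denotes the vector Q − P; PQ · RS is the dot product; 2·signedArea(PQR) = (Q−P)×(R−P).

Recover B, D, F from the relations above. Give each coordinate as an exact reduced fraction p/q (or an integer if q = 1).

1. D_x = -7/3  [D is the centroid of △GEA]
2. D_y = 4  [D is the centroid of △GEA]
   → D = (-7/3, 4)
3. F_x = -29/5  [F divides CA with CF:FA = 1/3:2/3]
4. F_y = 16/5  [F divides CA with CF:FA = 1/3:2/3]
   → F = (-29/5, 16/5)
5. B_x = -2  [2·signedArea(BFD) = 256/15 ∩ 2·signedArea(BAC) = -96/5]
6. B_y = 9  [2·signedArea(BFD) = 256/15 ∩ 2·signedArea(BAC) = -96/5]
   → B = (-2, 9)

B = (-2, 9)
D = (-7/3, 4)
F = (-29/5, 16/5)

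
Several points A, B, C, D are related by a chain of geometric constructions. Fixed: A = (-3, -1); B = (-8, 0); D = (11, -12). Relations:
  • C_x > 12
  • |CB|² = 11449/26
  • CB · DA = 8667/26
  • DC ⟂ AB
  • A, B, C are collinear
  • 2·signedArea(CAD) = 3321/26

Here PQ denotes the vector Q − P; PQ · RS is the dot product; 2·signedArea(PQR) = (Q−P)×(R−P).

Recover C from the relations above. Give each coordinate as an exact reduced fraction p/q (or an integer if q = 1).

1. C_x = 327/26  [A, B, C are collinear ∩ DC ⟂ AB]
2. C_y = -107/26  [A, B, C are collinear ∩ DC ⟂ AB]
   → C = (327/26, -107/26)

C = (327/26, -107/26)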